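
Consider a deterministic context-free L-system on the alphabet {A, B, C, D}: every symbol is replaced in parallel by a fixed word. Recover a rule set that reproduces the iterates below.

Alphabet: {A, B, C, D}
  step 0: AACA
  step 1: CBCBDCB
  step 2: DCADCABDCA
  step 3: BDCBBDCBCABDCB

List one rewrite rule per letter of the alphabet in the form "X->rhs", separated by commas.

  step 2 ⇒ step 3: DCADCABDCA ⇒ B·D·CB·B·D·CB·CA·B·D·CB
    A ↦ CB
    B ↦ CA
    C ↦ D
    D ↦ B

A->CB, B->CA, C->D, D->B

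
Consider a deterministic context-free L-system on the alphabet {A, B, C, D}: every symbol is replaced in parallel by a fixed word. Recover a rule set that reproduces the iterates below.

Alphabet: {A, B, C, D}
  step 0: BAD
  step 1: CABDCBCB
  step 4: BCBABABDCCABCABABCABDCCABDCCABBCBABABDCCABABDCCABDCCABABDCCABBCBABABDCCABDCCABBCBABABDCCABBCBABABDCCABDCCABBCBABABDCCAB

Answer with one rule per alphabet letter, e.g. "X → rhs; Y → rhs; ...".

  step 0 ⇒ step 1: BAD ⇒ CAB·DC·BCB
    A ↦ DC
    B ↦ CAB
    D ↦ BCB
    C ↦ AB  (constrained at step 1)

A->DC, B->CAB, C->AB, D->BCB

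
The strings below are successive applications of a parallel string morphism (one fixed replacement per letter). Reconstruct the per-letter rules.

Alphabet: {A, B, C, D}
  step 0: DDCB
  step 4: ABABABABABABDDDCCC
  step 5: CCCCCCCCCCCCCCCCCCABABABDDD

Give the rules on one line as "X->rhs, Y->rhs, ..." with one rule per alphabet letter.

A->CC, B->C, C->D, D->AB

  step 4 ⇒ step 5: ABABABABABABDDDCCC ⇒ CC·C·CC·C·CC·C·CC·C·CC·C·CC·C·AB·AB·AB·D·D·D
    A ↦ CC
    B ↦ C
    C ↦ D
    D ↦ AB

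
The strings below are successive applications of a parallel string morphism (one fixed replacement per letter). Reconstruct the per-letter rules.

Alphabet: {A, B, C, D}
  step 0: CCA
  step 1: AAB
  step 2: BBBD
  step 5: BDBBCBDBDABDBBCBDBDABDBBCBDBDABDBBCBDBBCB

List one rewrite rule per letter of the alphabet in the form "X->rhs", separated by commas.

  step 1 ⇒ step 2: AAB ⇒ B·B·BD
    A ↦ B
    B ↦ BD
  step 0 ⇒ step 1: CCA ⇒ A·A·B
    C ↦ A
    D ↦ BBC  (constrained at step 2)

A->B, B->BD, C->A, D->BBC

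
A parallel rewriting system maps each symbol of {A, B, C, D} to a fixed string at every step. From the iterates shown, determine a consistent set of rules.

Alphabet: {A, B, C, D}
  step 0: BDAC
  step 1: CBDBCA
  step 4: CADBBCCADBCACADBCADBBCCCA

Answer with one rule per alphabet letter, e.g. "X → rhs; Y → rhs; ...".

A->DB, B->C, C->CA, D->B

  step 0 ⇒ step 1: BDAC ⇒ C·B·DB·CA
    A ↦ DB
    B ↦ C
    C ↦ CA
    D ↦ B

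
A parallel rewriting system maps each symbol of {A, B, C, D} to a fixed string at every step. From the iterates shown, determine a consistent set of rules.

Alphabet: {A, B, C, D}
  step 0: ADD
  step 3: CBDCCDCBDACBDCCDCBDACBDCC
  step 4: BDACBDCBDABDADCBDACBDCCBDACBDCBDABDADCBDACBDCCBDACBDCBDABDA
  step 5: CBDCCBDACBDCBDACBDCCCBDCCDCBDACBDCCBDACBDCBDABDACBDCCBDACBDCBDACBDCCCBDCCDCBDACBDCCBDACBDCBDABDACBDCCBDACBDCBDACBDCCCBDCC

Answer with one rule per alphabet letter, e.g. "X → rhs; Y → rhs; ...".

  step 4 ⇒ step 5: BDACBDCBDABDADCBDACBDCCBDACBDCBDABDADCBDACBDCCBDACBDCBDABDA ⇒ CB·DC·C·BDA·CB·DC·BDA·CB·DC·C·CB·DC·C·DC·BDA·CB·DC·C·BDA·CB·DC·BDA·BDA·CB·DC·C·BDA·CB·DC·BDA·CB·DC·C·CB·DC·C·DC·BDA·CB·DC·C·BDA·CB·DC·BDA·BDA·CB·DC·C·BDA·CB·DC·BDA·CB·DC·C·CB·DC·C
    A ↦ C
    B ↦ CB
    C ↦ BDA
    D ↦ DC

A->C, B->CB, C->BDA, D->DC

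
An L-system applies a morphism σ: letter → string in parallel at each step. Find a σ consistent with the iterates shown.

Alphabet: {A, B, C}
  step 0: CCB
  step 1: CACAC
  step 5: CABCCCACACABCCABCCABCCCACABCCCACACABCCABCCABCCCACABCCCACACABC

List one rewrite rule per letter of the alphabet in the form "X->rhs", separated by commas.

  step 0 ⇒ step 1: CCB ⇒ CA·CA·C
    B ↦ C
    C ↦ CA
    A ↦ BC  (constrained at step 1)

A->BC, B->C, C->CA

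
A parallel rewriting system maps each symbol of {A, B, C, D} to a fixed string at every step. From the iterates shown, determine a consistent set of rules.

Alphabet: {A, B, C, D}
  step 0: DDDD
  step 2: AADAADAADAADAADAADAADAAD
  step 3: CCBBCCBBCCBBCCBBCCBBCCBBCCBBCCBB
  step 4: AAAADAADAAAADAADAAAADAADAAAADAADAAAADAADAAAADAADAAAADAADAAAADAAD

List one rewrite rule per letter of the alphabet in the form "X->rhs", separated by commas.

  step 3 ⇒ step 4: CCBBCCBBCCBBCCBBCCBBCCBBCCBBCCBB ⇒ A·A·AAD·AAD·A·A·AAD·AAD·A·A·AAD·AAD·A·A·AAD·AAD·A·A·AAD·AAD·A·A·AAD·AAD·A·A·AAD·AAD·A·A·AAD·AAD
    B ↦ AAD
    C ↦ A
  step 2 ⇒ step 3: AADAADAADAADAADAADAADAAD ⇒ C·C·BB·C·C·BB·C·C·BB·C·C·BB·C·C·BB·C·C·BB·C·C·BB·C·C·BB
    A ↦ C
  step 2 ⇒ step 3: AADAADAADAADAADAADAADAAD ⇒ C·C·BB·C·C·BB·C·C·BB·C·C·BB·C·C·BB·C·C·BB·C·C·BB·C·C·BB
    D ↦ BB

A->C, B->AAD, C->A, D->BB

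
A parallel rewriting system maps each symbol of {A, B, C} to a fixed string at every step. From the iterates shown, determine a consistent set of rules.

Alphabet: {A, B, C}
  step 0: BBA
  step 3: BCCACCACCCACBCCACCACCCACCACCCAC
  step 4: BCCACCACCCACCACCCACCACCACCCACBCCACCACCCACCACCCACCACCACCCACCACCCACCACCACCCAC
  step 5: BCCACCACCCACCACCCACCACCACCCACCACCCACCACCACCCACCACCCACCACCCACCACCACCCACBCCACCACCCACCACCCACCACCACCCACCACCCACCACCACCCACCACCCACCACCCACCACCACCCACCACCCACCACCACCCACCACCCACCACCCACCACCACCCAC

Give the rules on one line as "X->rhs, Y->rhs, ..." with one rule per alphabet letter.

A->C, B->BC, C->CAC

  step 4 ⇒ step 5: BCCACCACCCACCACCCACCACCACCCACBCCACCACCCACCACCCACCACCACCCACCACCCACCACCACCCAC ⇒ BC·CAC·CAC·C·CAC·CAC·C·CAC·CAC·CAC·C·CAC·CAC·C·CAC·CAC·CAC·C·CAC·CAC·C·CAC·CAC·C·CAC·CAC·CAC·C·CAC·BC·CAC·CAC·C·CAC·CAC·C·CAC·CAC·CAC·C·CAC·CAC·C·CAC·CAC·CAC·C·CAC·CAC·C·CAC·CAC·C·CAC·CAC·CAC·C·CAC·CAC·C·CAC·CAC·CAC·C·CAC·CAC·C·CAC·CAC·C·CAC·CAC·CAC·C·CAC
    A ↦ C
    B ↦ BC
    C ↦ CAC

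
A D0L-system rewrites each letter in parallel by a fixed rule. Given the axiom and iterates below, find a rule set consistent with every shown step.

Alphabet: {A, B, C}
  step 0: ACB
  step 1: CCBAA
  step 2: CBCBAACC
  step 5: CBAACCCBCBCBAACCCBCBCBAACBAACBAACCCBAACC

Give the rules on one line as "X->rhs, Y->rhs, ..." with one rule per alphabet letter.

A->C, B->AA, C->CB

  step 1 ⇒ step 2: CCBAA ⇒ CB·CB·AA·C·C
    A ↦ C
    B ↦ AA
    C ↦ CB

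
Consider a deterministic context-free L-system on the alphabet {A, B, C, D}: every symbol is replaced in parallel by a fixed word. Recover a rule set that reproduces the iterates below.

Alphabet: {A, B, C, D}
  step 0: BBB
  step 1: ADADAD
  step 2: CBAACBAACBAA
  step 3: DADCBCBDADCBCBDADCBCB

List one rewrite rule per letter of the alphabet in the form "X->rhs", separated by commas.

  step 2 ⇒ step 3: CBAACBAACBAA ⇒ D·AD·CB·CB·D·AD·CB·CB·D·AD·CB·CB
    A ↦ CB
    B ↦ AD
    C ↦ D
  step 1 ⇒ step 2: ADADAD ⇒ CB·AA·CB·AA·CB·AA
    D ↦ AA

A->CB, B->AD, C->D, D->AA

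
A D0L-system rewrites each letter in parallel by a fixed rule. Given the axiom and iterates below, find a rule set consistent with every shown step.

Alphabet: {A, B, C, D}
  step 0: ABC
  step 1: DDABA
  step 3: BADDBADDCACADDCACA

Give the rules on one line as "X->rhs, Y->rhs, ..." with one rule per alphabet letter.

A->DD, B->A, C->BA, D->CA

  step 0 ⇒ step 1: ABC ⇒ DD·A·BA
    A ↦ DD
    B ↦ A
    C ↦ BA
    D ↦ CA  (constrained at step 1)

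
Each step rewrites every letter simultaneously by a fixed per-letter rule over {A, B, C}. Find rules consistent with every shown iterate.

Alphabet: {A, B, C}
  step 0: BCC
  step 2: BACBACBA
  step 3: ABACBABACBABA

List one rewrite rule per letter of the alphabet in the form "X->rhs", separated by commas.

  step 2 ⇒ step 3: BACBACBA ⇒ A·BA·CB·A·BA·CB·A·BA
    A ↦ BA
    B ↦ A
    C ↦ CB

A->BA, B->A, C->CB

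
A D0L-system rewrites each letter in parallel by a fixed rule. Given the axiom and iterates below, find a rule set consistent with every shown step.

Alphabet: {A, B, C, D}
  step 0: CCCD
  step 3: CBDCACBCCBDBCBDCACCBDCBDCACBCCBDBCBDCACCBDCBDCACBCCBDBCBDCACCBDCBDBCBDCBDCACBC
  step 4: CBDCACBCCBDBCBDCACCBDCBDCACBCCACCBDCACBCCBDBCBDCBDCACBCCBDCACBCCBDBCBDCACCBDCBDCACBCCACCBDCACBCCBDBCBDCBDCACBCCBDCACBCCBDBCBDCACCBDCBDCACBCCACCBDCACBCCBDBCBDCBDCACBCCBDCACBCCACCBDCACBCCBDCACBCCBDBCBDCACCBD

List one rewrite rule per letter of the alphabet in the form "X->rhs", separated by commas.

  step 3 ⇒ step 4: CBDCACBCCBDBCBDCACCBDCBDCACBCCBDBCBDCACCBDCBDCACBCCBDBCBDCACCBDCBDBCBDCBDCACBC ⇒ CBD·CAC·BC·CBD·B·CBD·CAC·CBD·CBD·CAC·BC·CAC·CBD·CAC·BC·CBD·B·CBD·CBD·CAC·BC·CBD·CAC·BC·CBD·B·CBD·CAC·CBD·CBD·CAC·BC·CAC·CBD·CAC·BC·CBD·B·CBD·CBD·CAC·BC·CBD·CAC·BC·CBD·B·CBD·CAC·CBD·CBD·CAC·BC·CAC·CBD·CAC·BC·CBD·B·CBD·CBD·CAC·BC·CBD·CAC·BC·CAC·CBD·CAC·BC·CBD·CAC·BC·CBD·B·CBD·CAC·CBD
    A ↦ B
    B ↦ CAC
    C ↦ CBD
    D ↦ BC

A->B, B->CAC, C->CBD, D->BC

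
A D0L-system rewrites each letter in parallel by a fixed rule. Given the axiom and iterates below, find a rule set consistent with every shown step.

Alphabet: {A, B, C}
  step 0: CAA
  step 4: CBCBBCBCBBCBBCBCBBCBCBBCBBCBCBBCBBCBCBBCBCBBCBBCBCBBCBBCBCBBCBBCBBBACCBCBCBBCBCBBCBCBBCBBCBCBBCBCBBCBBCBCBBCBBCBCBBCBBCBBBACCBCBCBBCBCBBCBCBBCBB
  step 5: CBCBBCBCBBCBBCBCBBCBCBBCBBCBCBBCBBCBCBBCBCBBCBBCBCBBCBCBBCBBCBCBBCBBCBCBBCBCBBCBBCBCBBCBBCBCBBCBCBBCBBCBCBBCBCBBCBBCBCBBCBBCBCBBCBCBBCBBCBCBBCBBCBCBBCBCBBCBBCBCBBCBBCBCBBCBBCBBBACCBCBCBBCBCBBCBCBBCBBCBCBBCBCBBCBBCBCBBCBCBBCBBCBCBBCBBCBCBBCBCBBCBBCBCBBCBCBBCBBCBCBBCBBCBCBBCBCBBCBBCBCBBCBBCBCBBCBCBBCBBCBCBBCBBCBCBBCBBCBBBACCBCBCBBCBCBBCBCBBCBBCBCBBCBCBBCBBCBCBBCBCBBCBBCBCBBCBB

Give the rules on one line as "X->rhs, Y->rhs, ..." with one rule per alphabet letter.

A->BAC, B->CBB, C->CB

  step 4 ⇒ step 5: CBCBBCBCBBCBBCBCBBCBCBBCBBCBCBBCBBCBCBBCBCBBCBBCBCBBCBBCBCBBCBBCBBBACCBCBCBBCBCBBCBCBBCBBCBCBBCBCBBCBBCBCBBCBBCBCBBCBBCBBBACCBCBCBBCBCBBCBCBBCBB ⇒ CB·CBB·CB·CBB·CBB·CB·CBB·CB·CBB·CBB·CB·CBB·CBB·CB·CBB·CB·CBB·CBB·CB·CBB·CB·CBB·CBB·CB·CBB·CBB·CB·CBB·CB·CBB·CBB·CB·CBB·CBB·CB·CBB·CB·CBB·CBB·CB·CBB·CB·CBB·CBB·CB·CBB·CBB·CB·CBB·CB·CBB·CBB·CB·CBB·CBB·CB·CBB·CB·CBB·CBB·CB·CBB·CBB·CB·CBB·CBB·CBB·BAC·CB·CB·CBB·CB·CBB·CB·CBB·CBB·CB·CBB·CB·CBB·CBB·CB·CBB·CB·CBB·CBB·CB·CBB·CBB·CB·CBB·CB·CBB·CBB·CB·CBB·CB·CBB·CBB·CB·CBB·CBB·CB·CBB·CB·CBB·CBB·CB·CBB·CBB·CB·CBB·CB·CBB·CBB·CB·CBB·CBB·CB·CBB·CBB·CBB·BAC·CB·CB·CBB·CB·CBB·CB·CBB·CBB·CB·CBB·CB·CBB·CBB·CB·CBB·CB·CBB·CBB·CB·CBB·CBB
    A ↦ BAC
    B ↦ CBB
    C ↦ CB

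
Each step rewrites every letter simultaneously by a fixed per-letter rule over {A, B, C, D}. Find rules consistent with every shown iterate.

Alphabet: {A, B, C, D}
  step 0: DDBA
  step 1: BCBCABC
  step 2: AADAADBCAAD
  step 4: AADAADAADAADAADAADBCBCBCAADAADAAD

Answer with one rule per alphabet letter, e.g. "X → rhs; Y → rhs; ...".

A->BC, B->A, C->AD, D->BC

  step 1 ⇒ step 2: BCBCABC ⇒ A·AD·A·AD·BC·A·AD
    A ↦ BC
    B ↦ A
    C ↦ AD
  step 0 ⇒ step 1: DDBA ⇒ BC·BC·A·BC
    D ↦ BC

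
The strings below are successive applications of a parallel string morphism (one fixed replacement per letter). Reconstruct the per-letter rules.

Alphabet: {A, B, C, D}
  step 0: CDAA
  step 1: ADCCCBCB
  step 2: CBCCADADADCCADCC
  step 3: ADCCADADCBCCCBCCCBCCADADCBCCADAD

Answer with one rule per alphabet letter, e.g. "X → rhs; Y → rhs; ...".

  step 2 ⇒ step 3: CBCCADADADCCADCC ⇒ AD·CC·AD·AD·CB·CC·CB·CC·CB·CC·AD·AD·CB·CC·AD·AD
    A ↦ CB
    B ↦ CC
    C ↦ AD
    D ↦ CC

A->CB, B->CC, C->AD, D->CC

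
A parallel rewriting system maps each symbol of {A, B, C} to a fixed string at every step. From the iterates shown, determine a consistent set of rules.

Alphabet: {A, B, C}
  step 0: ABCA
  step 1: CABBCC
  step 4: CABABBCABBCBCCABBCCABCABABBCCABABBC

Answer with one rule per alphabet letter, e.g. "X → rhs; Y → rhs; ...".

  step 0 ⇒ step 1: ABCA ⇒ C·AB·BC·C
    A ↦ C
    B ↦ AB
    C ↦ BC

A->C, B->AB, C->BC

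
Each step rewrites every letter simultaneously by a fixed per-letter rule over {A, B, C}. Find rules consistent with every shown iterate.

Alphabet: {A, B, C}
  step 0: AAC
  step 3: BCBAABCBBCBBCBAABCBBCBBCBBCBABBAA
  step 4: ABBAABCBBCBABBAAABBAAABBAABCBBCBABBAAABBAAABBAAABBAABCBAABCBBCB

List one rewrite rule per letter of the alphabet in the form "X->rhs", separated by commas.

  step 3 ⇒ step 4: BCBAABCBBCBBCBAABCBBCBBCBBCBABBAA ⇒ A·BBA·A·BCB·BCB·A·BBA·A·A·BBA·A·A·BBA·A·BCB·BCB·A·BBA·A·A·BBA·A·A·BBA·A·A·BBA·A·BCB·A·A·BCB·BCB
    A ↦ BCB
    B ↦ A
    C ↦ BBA

A->BCB, B->A, C->BBA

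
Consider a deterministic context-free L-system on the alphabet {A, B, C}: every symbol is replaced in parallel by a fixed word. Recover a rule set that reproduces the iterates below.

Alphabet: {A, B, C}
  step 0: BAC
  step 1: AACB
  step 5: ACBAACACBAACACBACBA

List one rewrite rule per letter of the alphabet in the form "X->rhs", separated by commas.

  step 0 ⇒ step 1: BAC ⇒ A·AC·B
    A ↦ AC
    B ↦ A
    C ↦ B

A->AC, B->A, C->B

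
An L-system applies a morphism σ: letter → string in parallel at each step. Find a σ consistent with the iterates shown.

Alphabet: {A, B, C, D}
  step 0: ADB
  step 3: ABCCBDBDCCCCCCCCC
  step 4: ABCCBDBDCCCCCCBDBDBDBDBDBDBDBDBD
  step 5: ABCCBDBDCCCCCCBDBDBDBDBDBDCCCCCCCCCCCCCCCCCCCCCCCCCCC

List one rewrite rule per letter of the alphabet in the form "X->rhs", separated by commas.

A->AB, B->CC, C->BD, D->C

  step 4 ⇒ step 5: ABCCBDBDCCCCCCBDBDBDBDBDBDBDBDBD ⇒ AB·CC·BD·BD·CC·C·CC·C·BD·BD·BD·BD·BD·BD·CC·C·CC·C·CC·C·CC·C·CC·C·CC·C·CC·C·CC·C·CC·C
    A ↦ AB
    B ↦ CC
    C ↦ BD
    D ↦ C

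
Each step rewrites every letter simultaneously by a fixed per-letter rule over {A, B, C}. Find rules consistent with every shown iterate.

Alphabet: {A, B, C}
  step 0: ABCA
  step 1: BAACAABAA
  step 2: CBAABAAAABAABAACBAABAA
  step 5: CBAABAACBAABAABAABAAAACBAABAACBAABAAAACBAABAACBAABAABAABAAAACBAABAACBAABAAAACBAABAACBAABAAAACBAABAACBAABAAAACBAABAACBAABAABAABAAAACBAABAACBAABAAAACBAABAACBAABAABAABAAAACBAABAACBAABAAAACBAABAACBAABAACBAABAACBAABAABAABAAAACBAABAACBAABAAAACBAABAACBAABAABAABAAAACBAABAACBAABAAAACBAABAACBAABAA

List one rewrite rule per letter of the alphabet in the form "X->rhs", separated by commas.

  step 1 ⇒ step 2: BAACAABAA ⇒ C·BAA·BAA·AA·BAA·BAA·C·BAA·BAA
    A ↦ BAA
    B ↦ C
    C ↦ AA

A->BAA, B->C, C->AA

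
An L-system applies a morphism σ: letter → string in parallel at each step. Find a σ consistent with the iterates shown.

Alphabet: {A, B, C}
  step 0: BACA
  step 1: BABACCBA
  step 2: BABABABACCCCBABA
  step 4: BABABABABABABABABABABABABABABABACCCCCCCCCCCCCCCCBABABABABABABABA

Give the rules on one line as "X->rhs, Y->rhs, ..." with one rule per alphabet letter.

  step 1 ⇒ step 2: BABACCBA ⇒ BA·BA·BA·BA·CC·CC·BA·BA
    A ↦ BA
    B ↦ BA
    C ↦ CC

A->BA, B->BA, C->CC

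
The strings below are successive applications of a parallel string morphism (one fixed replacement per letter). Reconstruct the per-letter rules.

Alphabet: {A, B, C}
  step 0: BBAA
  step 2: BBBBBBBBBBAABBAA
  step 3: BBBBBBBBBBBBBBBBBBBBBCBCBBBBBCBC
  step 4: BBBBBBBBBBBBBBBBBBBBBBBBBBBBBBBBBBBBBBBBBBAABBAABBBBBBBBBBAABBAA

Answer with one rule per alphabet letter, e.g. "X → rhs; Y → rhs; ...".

  step 3 ⇒ step 4: BBBBBBBBBBBBBBBBBBBBBCBCBBBBBCBC ⇒ BB·BB·BB·BB·BB·BB·BB·BB·BB·BB·BB·BB·BB·BB·BB·BB·BB·BB·BB·BB·BB·AA·BB·AA·BB·BB·BB·BB·BB·AA·BB·AA
    B ↦ BB
    C ↦ AA
  step 2 ⇒ step 3: BBBBBBBBBBAABBAA ⇒ BB·BB·BB·BB·BB·BB·BB·BB·BB·BB·BC·BC·BB·BB·BC·BC
    A ↦ BC

A->BC, B->BB, C->AA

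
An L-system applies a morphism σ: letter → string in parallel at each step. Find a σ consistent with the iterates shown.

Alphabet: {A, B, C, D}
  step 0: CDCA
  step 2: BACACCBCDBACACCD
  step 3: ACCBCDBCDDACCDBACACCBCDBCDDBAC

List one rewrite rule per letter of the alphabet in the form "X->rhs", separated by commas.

A->BC, B->ACC, C->D, D->BAC

  step 2 ⇒ step 3: BACACCBCDBACACCD ⇒ ACC·BC·D·BC·D·D·ACC·D·BAC·ACC·BC·D·BC·D·D·BAC
    A ↦ BC
    B ↦ ACC
    C ↦ D
    D ↦ BAC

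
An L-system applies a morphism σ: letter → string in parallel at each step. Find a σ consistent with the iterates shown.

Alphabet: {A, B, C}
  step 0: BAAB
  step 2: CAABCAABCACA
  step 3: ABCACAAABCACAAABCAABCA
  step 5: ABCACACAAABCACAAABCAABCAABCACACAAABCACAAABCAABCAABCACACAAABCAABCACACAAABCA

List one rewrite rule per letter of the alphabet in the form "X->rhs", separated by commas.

A->CA, B->A, C->AB

  step 2 ⇒ step 3: CAABCAABCACA ⇒ AB·CA·CA·A·AB·CA·CA·A·AB·CA·AB·CA
    A ↦ CA
    B ↦ A
    C ↦ AB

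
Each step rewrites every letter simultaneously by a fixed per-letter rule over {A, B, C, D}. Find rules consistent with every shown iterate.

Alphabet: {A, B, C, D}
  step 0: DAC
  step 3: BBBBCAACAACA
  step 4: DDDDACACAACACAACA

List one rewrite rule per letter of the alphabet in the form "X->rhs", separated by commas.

  step 3 ⇒ step 4: BBBBCAACAACA ⇒ D·D·D·D·A·CA·CA·A·CA·CA·A·CA
    A ↦ CA
    B ↦ D
    C ↦ A
    D ↦ BB  (constrained at step 0)

A->CA, B->D, C->A, D->BB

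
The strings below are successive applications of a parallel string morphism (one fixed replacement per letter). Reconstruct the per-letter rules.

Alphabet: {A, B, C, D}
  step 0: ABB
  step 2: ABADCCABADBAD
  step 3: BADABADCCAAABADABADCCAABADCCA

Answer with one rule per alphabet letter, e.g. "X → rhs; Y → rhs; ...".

  step 2 ⇒ step 3: ABADCCABADBAD ⇒ BAD·A·BAD·CCA·A·A·BAD·A·BAD·CCA·A·BAD·CCA
    A ↦ BAD
    B ↦ A
    C ↦ A
    D ↦ CCA

A->BAD, B->A, C->A, D->CCA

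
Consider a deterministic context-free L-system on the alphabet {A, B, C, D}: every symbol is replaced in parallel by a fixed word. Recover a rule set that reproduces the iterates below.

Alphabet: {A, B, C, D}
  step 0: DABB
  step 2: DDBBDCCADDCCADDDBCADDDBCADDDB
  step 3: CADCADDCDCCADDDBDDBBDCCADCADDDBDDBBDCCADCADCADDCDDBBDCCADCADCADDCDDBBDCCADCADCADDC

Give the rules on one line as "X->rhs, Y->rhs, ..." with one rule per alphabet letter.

  step 2 ⇒ step 3: DDBBDCCADDCCADDDBCADDDBCADDDB ⇒ CAD·CAD·DC·DC·CAD·DDB·DDB·BDC·CAD·CAD·DDB·DDB·BDC·CAD·CAD·CAD·DC·DDB·BDC·CAD·CAD·CAD·DC·DDB·BDC·CAD·CAD·CAD·DC
    A ↦ BDC
    B ↦ DC
    C ↦ DDB
    D ↦ CAD

A->BDC, B->DC, C->DDB, D->CAD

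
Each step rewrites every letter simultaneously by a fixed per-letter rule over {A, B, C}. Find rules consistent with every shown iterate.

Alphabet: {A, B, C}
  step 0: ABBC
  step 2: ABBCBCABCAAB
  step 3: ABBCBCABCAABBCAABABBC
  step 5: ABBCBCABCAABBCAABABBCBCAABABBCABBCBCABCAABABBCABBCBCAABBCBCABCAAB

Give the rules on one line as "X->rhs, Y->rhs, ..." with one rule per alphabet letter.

A->AB, B->BC, C->A

  step 2 ⇒ step 3: ABBCBCABCAAB ⇒ AB·BC·BC·A·BC·A·AB·BC·A·AB·AB·BC
    A ↦ AB
    B ↦ BC
    C ↦ A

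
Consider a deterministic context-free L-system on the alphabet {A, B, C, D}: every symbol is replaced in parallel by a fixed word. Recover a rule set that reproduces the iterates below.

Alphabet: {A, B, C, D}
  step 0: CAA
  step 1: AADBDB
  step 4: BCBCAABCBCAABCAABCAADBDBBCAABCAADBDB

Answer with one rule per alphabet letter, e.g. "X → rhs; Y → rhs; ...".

  step 0 ⇒ step 1: CAA ⇒ AA·DB·DB
    A ↦ DB
    C ↦ AA
    B ↦ BC  (constrained at step 1)
    D ↦ B  (constrained at step 1)

A->DB, B->BC, C->AA, D->B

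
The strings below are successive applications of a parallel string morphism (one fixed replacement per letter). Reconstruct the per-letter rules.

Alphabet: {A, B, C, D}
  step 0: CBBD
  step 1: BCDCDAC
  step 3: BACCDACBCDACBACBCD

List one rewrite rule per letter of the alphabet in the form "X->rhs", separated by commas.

  step 0 ⇒ step 1: CBBD ⇒ B·CD·CD·AC
    B ↦ CD
    C ↦ B
    D ↦ AC
    A ↦ AC  (constrained at step 1)

A->AC, B->CD, C->B, D->AC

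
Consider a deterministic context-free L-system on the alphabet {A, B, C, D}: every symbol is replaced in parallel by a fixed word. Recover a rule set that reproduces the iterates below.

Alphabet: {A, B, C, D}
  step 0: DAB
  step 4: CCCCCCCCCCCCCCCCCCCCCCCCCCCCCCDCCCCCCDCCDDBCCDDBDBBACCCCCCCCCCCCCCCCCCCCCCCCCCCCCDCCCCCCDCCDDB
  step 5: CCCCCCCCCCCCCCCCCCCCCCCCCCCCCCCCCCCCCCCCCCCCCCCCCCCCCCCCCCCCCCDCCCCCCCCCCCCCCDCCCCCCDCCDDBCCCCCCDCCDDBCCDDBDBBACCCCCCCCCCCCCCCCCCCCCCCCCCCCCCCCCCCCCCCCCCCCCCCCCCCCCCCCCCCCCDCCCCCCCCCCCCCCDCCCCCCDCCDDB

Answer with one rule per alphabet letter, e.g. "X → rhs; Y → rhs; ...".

A->BAC, B->DB, C->CC, D->CCD

  step 4 ⇒ step 5: CCCCCCCCCCCCCCCCCCCCCCCCCCCCCCDCCCCCCDCCDDBCCDDBDBBACCCCCCCCCCCCCCCCCCCCCCCCCCCCCDCCCCCCDCCDDB ⇒ CC·CC·CC·CC·CC·CC·CC·CC·CC·CC·CC·CC·CC·CC·CC·CC·CC·CC·CC·CC·CC·CC·CC·CC·CC·CC·CC·CC·CC·CC·CCD·CC·CC·CC·CC·CC·CC·CCD·CC·CC·CCD·CCD·DB·CC·CC·CCD·CCD·DB·CCD·DB·DB·BAC·CC·CC·CC·CC·CC·CC·CC·CC·CC·CC·CC·CC·CC·CC·CC·CC·CC·CC·CC·CC·CC·CC·CC·CC·CC·CC·CC·CC·CC·CCD·CC·CC·CC·CC·CC·CC·CCD·CC·CC·CCD·CCD·DB
    A ↦ BAC
    B ↦ DB
    C ↦ CC
    D ↦ CCD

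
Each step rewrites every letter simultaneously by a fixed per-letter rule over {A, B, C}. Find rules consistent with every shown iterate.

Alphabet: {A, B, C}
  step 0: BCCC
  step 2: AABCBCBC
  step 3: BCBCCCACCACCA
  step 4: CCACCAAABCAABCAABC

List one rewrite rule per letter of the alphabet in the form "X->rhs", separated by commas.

A->BC, B->CC, C->A

  step 3 ⇒ step 4: BCBCCCACCACCA ⇒ CC·A·CC·A·A·A·BC·A·A·BC·A·A·BC
    A ↦ BC
    B ↦ CC
    C ↦ A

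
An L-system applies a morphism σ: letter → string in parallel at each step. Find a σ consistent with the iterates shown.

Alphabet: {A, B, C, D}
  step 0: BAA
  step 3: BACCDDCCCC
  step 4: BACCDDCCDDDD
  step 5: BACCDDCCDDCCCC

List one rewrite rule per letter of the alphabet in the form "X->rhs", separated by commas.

  step 4 ⇒ step 5: BACCDDCCDDDD ⇒ BA·CC·D·D·C·C·D·D·C·C·C·C
    A ↦ CC
    B ↦ BA
    C ↦ D
    D ↦ C

A->CC, B->BA, C->D, D->C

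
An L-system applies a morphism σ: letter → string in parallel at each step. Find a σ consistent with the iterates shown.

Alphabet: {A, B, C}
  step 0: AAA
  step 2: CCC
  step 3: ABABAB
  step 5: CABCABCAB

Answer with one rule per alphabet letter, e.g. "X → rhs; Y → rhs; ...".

A->B, B->C, C->AB

  step 2 ⇒ step 3: CCC ⇒ AB·AB·AB
    C ↦ AB
    A ↦ B  (constrained at step 0)
    B ↦ C  (constrained at step 3)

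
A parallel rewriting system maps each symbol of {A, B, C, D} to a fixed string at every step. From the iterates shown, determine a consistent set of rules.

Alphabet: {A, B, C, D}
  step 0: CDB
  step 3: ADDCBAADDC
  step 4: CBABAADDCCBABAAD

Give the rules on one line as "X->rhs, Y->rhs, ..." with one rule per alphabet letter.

  step 3 ⇒ step 4: ADDCBAADDC ⇒ C·BA·BA·AD·D·C·C·BA·BA·AD
    A ↦ C
    B ↦ D
    C ↦ AD
    D ↦ BA

A->C, B->D, C->AD, D->BA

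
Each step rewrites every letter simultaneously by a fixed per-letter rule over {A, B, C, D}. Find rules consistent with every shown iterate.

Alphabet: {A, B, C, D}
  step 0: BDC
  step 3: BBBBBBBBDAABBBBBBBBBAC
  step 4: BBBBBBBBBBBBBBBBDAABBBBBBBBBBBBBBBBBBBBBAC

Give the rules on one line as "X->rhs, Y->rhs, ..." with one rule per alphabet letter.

A->B, B->BB, C->AC, D->DAA

  step 3 ⇒ step 4: BBBBBBBBDAABBBBBBBBBAC ⇒ BB·BB·BB·BB·BB·BB·BB·BB·DAA·B·B·BB·BB·BB·BB·BB·BB·BB·BB·BB·B·AC
    A ↦ B
    B ↦ BB
    C ↦ AC
    D ↦ DAA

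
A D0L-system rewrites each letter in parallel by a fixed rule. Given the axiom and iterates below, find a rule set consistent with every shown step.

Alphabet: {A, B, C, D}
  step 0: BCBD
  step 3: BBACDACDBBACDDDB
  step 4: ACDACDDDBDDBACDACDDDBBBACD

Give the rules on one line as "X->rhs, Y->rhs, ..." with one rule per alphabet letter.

  step 3 ⇒ step 4: BBACDACDBBACDDDB ⇒ ACD·ACD·D·D·B·D·D·B·ACD·ACD·D·D·B·B·B·ACD
    A ↦ D
    B ↦ ACD
    C ↦ D
    D ↦ B

A->D, B->ACD, C->D, D->B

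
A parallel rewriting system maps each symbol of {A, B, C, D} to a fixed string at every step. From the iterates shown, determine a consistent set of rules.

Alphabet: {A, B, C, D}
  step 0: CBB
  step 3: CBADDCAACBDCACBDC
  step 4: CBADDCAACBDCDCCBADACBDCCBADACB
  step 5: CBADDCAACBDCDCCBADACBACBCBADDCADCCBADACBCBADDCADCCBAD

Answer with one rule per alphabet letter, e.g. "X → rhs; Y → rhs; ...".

  step 4 ⇒ step 5: CBADDCAACBDCDCCBADACBDCCBADACB ⇒ CB·AD·DC·A·A·CB·DC·DC·CB·AD·A·CB·A·CB·CB·AD·DC·A·DC·CB·AD·A·CB·CB·AD·DC·A·DC·CB·AD
    A ↦ DC
    B ↦ AD
    C ↦ CB
    D ↦ A

A->DC, B->AD, C->CB, D->A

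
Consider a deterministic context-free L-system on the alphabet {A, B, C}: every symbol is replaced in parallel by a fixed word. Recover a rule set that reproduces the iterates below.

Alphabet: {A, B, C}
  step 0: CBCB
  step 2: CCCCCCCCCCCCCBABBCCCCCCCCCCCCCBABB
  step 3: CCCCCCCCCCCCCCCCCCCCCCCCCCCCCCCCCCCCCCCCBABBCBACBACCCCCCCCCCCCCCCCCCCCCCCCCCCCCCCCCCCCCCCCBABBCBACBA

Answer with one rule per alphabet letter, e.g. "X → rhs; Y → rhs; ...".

A->BB, B->CBA, C->CCC

  step 2 ⇒ step 3: CCCCCCCCCCCCCBABBCCCCCCCCCCCCCBABB ⇒ CCC·CCC·CCC·CCC·CCC·CCC·CCC·CCC·CCC·CCC·CCC·CCC·CCC·CBA·BB·CBA·CBA·CCC·CCC·CCC·CCC·CCC·CCC·CCC·CCC·CCC·CCC·CCC·CCC·CCC·CBA·BB·CBA·CBA
    A ↦ BB
    B ↦ CBA
    C ↦ CCC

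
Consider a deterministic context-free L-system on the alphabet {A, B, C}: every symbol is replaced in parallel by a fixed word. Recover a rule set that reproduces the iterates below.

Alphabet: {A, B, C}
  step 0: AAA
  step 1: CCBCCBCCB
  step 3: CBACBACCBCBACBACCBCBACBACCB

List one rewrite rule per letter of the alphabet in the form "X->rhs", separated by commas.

  step 0 ⇒ step 1: AAA ⇒ CCB·CCB·CCB
    A ↦ CCB
    B ↦ A  (constrained at step 1)
    C ↦ CB  (constrained at step 1)

A->CCB, B->A, C->CB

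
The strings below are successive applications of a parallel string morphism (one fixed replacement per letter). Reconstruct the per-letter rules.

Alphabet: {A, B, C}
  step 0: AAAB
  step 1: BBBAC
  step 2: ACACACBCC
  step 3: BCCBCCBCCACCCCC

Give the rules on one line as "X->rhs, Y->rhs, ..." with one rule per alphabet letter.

A->B, B->AC, C->CC

  step 2 ⇒ step 3: ACACACBCC ⇒ B·CC·B·CC·B·CC·AC·CC·CC
    A ↦ B
    B ↦ AC
    C ↦ CC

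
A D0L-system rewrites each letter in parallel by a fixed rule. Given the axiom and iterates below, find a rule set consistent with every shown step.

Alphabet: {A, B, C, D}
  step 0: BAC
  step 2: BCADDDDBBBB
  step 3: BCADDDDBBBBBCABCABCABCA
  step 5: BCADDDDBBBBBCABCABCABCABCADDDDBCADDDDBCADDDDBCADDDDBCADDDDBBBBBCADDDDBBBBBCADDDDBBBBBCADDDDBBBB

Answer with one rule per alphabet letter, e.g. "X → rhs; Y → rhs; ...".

A->DD, B->BCA, C->DD, D->B

  step 2 ⇒ step 3: BCADDDDBBBB ⇒ BCA·DD·DD·B·B·B·B·BCA·BCA·BCA·BCA
    A ↦ DD
    B ↦ BCA
    C ↦ DD
    D ↦ B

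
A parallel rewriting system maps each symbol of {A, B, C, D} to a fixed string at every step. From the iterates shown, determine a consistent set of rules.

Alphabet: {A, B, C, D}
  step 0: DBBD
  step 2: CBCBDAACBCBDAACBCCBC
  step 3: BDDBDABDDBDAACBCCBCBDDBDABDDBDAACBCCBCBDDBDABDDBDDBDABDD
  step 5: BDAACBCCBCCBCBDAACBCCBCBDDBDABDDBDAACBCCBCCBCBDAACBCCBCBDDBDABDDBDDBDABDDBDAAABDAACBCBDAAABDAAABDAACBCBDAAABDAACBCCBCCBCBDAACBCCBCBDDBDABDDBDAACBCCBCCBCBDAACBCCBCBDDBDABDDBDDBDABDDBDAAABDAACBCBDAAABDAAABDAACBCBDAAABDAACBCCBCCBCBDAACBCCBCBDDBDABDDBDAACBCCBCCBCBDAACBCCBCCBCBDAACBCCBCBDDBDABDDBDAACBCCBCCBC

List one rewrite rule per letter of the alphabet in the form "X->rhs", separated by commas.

  step 2 ⇒ step 3: CBCBDAACBCBDAACBCCBC ⇒ BDD·BDA·BDD·BDA·A·CBC·CBC·BDD·BDA·BDD·BDA·A·CBC·CBC·BDD·BDA·BDD·BDD·BDA·BDD
    A ↦ CBC
    B ↦ BDA
    C ↦ BDD
    D ↦ A

A->CBC, B->BDA, C->BDD, D->A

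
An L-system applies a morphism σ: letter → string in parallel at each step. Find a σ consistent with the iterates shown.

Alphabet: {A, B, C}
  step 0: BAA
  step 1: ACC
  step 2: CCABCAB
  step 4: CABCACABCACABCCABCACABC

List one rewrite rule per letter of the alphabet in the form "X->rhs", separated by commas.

A->C, B->A, C->CAB

  step 1 ⇒ step 2: ACC ⇒ C·CAB·CAB
    A ↦ C
    C ↦ CAB
  step 0 ⇒ step 1: BAA ⇒ A·C·C
    B ↦ A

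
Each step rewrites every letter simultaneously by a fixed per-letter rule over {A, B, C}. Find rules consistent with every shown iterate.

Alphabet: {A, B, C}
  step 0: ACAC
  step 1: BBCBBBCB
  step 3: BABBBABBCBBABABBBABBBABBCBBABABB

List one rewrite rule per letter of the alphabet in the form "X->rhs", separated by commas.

  step 0 ⇒ step 1: ACAC ⇒ BB·CB·BB·CB
    A ↦ BB
    C ↦ CB
    B ↦ BA  (constrained at step 1)

A->BB, B->BA, C->CB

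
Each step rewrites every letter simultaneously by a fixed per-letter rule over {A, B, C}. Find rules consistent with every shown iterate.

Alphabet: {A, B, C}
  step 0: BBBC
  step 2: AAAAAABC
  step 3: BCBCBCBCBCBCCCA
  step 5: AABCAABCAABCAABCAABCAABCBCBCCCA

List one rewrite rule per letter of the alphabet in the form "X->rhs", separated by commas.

A->BC, B->CC, C->A

  step 2 ⇒ step 3: AAAAAABC ⇒ BC·BC·BC·BC·BC·BC·CC·A
    A ↦ BC
    B ↦ CC
    C ↦ A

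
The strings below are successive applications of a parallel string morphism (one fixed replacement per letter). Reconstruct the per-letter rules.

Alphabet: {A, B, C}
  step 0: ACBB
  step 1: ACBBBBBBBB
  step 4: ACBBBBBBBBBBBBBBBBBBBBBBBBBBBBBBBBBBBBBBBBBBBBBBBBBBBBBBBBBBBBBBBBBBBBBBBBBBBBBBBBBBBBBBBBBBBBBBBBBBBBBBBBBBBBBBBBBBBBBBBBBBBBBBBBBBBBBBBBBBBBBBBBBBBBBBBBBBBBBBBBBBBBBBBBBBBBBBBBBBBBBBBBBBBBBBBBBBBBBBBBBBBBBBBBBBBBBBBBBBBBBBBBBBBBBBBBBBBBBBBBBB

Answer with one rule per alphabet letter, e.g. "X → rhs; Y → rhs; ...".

A->AC, B->BBB, C->BB

  step 0 ⇒ step 1: ACBB ⇒ AC·BB·BBB·BBB
    A ↦ AC
    B ↦ BBB
    C ↦ BB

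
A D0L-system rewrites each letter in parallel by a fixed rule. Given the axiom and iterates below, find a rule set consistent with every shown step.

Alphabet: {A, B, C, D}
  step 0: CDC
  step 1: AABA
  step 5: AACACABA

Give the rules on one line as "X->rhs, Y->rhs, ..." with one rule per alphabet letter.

A->C, B->AD, C->A, D->AB

  step 0 ⇒ step 1: CDC ⇒ A·AB·A
    C ↦ A
    D ↦ AB
    A ↦ C  (constrained at step 1)
    B ↦ AD  (constrained at step 1)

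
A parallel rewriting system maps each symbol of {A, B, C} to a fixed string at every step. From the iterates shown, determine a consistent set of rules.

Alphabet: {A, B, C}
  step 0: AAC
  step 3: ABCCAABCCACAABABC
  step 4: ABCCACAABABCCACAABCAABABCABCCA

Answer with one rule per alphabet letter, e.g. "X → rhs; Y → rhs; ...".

A->AB, B->C, C->CA

  step 3 ⇒ step 4: ABCCAABCCACAABABC ⇒ AB·C·CA·CA·AB·AB·C·CA·CA·AB·CA·AB·AB·C·AB·C·CA
    A ↦ AB
    B ↦ C
    C ↦ CA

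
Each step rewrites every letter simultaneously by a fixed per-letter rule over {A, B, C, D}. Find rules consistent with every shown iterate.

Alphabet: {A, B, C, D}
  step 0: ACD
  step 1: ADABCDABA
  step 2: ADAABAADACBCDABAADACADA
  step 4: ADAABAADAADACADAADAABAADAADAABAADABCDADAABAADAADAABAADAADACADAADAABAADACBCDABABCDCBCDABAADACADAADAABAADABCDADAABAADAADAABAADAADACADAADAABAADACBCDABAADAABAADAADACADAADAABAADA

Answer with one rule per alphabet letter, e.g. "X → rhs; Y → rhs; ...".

  step 1 ⇒ step 2: ADABCDABA ⇒ ADA·ABA·ADA·C·BCD·ABA·ADA·C·ADA
    A ↦ ADA
    B ↦ C
    C ↦ BCD
    D ↦ ABA

A->ADA, B->C, C->BCD, D->ABA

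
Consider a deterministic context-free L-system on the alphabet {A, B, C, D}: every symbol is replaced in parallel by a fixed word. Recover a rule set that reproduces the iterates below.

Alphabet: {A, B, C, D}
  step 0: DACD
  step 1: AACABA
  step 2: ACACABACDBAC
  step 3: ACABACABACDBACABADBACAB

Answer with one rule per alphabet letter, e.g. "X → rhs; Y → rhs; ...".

  step 2 ⇒ step 3: ACACABACDBAC ⇒ AC·AB·AC·AB·AC·DB·AC·AB·A·DB·AC·AB
    A ↦ AC
    B ↦ DB
    C ↦ AB
    D ↦ A

A->AC, B->DB, C->AB, D->A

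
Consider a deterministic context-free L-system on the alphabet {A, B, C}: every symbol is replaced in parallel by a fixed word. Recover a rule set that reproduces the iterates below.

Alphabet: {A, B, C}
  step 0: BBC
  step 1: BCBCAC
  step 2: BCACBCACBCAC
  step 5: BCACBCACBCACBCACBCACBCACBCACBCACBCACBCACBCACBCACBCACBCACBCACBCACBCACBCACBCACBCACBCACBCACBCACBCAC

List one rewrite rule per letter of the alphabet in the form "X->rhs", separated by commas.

A->BC, B->BC, C->AC

  step 1 ⇒ step 2: BCBCAC ⇒ BC·AC·BC·AC·BC·AC
    A ↦ BC
    B ↦ BC
    C ↦ AC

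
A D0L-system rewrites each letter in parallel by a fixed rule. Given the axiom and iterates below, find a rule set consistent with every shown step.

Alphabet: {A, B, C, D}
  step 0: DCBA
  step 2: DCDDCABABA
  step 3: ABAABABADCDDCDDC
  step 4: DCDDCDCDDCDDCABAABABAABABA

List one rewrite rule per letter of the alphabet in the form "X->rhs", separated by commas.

A->DC, B->D, C->A, D->AB

  step 3 ⇒ step 4: ABAABABADCDDCDDC ⇒ DC·D·DC·DC·D·DC·D·DC·AB·A·AB·AB·A·AB·AB·A
    A ↦ DC
    B ↦ D
    C ↦ A
    D ↦ AB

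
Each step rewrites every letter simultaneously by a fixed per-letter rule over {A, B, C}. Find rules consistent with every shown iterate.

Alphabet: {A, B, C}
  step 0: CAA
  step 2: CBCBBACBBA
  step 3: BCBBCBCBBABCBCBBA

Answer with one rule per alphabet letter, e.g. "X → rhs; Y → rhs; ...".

A->BA, B->CB, C->B

  step 2 ⇒ step 3: CBCBBACBBA ⇒ B·CB·B·CB·CB·BA·B·CB·CB·BA
    A ↦ BA
    B ↦ CB
    C ↦ B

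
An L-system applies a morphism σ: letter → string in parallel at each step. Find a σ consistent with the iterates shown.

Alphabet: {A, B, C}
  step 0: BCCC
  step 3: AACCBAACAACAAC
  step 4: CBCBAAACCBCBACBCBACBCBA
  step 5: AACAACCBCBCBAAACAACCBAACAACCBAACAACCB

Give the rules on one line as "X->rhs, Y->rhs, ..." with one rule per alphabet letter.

A->CB, B->AC, C->A

  step 4 ⇒ step 5: CBCBAAACCBCBACBCBACBCBA ⇒ A·AC·A·AC·CB·CB·CB·A·A·AC·A·AC·CB·A·AC·A·AC·CB·A·AC·A·AC·CB
    A ↦ CB
    B ↦ AC
    C ↦ A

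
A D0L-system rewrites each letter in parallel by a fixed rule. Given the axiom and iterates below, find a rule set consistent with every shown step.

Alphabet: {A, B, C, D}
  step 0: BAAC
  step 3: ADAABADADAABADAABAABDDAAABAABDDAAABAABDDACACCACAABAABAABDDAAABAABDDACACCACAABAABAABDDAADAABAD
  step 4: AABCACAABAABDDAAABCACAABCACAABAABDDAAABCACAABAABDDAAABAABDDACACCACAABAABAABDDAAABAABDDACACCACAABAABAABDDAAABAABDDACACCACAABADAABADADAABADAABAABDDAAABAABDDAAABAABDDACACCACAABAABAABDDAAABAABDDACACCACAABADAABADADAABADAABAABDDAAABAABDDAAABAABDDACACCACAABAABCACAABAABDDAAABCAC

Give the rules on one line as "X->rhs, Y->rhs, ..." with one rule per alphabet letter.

  step 3 ⇒ step 4: ADAABADADAABADAABAABDDAAABAABDDAAABAABDDACACCACAABAABAABDDAAABAABDDACACCACAABAABAABDDAADAABAD ⇒ AAB·CAC·AAB·AAB·DDA·AAB·CAC·AAB·CAC·AAB·AAB·DDA·AAB·CAC·AAB·AAB·DDA·AAB·AAB·DDA·CAC·CAC·AAB·AAB·AAB·DDA·AAB·AAB·DDA·CAC·CAC·AAB·AAB·AAB·DDA·AAB·AAB·DDA·CAC·CAC·AAB·AD·AAB·AD·AD·AAB·AD·AAB·AAB·DDA·AAB·AAB·DDA·AAB·AAB·DDA·CAC·CAC·AAB·AAB·AAB·DDA·AAB·AAB·DDA·CAC·CAC·AAB·AD·AAB·AD·AD·AAB·AD·AAB·AAB·DDA·AAB·AAB·DDA·AAB·AAB·DDA·CAC·CAC·AAB·AAB·CAC·AAB·AAB·DDA·AAB·CAC
    A ↦ AAB
    B ↦ DDA
    C ↦ AD
    D ↦ CAC

A->AAB, B->DDA, C->AD, D->CAC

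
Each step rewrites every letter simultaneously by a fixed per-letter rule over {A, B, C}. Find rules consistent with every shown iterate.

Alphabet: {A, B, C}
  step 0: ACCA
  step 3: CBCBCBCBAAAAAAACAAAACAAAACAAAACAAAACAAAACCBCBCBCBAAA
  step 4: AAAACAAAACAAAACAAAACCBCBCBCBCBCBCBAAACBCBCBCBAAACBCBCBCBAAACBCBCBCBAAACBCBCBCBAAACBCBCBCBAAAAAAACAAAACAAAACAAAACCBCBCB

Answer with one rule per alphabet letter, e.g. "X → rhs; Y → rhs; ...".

A->CB, B->AC, C->AAA

  step 3 ⇒ step 4: CBCBCBCBAAAAAAACAAAACAAAACAAAACAAAACAAAACCBCBCBCBAAA ⇒ AAA·AC·AAA·AC·AAA·AC·AAA·AC·CB·CB·CB·CB·CB·CB·CB·AAA·CB·CB·CB·CB·AAA·CB·CB·CB·CB·AAA·CB·CB·CB·CB·AAA·CB·CB·CB·CB·AAA·CB·CB·CB·CB·AAA·AAA·AC·AAA·AC·AAA·AC·AAA·AC·CB·CB·CB
    A ↦ CB
    B ↦ AC
    C ↦ AAA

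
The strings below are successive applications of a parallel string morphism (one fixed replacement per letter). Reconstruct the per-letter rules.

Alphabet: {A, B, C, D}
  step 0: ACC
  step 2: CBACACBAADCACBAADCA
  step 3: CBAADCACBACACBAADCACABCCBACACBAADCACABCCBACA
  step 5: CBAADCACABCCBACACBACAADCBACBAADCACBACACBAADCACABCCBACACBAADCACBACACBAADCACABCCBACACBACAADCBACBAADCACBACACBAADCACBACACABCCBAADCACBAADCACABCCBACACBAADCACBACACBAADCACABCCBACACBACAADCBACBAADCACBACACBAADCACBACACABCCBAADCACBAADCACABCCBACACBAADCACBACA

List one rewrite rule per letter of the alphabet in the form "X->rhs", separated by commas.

  step 2 ⇒ step 3: CBACACBAADCACBAADCA ⇒ CBA·AD·CA·CBA·CA·CBA·AD·CA·CA·BC·CBA·CA·CBA·AD·CA·CA·BC·CBA·CA
    A ↦ CA
    B ↦ AD
    C ↦ CBA
    D ↦ BC

A->CA, B->AD, C->CBA, D->BC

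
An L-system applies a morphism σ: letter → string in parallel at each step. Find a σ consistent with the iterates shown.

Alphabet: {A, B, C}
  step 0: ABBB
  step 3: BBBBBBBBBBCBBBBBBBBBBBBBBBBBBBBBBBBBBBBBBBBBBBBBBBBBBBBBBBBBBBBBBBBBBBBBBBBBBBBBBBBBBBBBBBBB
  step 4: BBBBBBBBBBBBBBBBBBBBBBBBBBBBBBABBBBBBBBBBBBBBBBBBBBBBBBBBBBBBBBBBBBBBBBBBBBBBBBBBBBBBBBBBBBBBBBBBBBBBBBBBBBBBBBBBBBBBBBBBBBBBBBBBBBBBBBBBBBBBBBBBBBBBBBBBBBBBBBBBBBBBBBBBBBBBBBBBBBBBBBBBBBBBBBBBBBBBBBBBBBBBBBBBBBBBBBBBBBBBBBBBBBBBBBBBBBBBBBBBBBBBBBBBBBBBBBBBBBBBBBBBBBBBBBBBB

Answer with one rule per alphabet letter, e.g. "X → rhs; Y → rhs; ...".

A->BC, B->BBB, C->A

  step 3 ⇒ step 4: BBBBBBBBBBCBBBBBBBBBBBBBBBBBBBBBBBBBBBBBBBBBBBBBBBBBBBBBBBBBBBBBBBBBBBBBBBBBBBBBBBBBBBBBBBBB ⇒ BBB·BBB·BBB·BBB·BBB·BBB·BBB·BBB·BBB·BBB·A·BBB·BBB·BBB·BBB·BBB·BBB·BBB·BBB·BBB·BBB·BBB·BBB·BBB·BBB·BBB·BBB·BBB·BBB·BBB·BBB·BBB·BBB·BBB·BBB·BBB·BBB·BBB·BBB·BBB·BBB·BBB·BBB·BBB·BBB·BBB·BBB·BBB·BBB·BBB·BBB·BBB·BBB·BBB·BBB·BBB·BBB·BBB·BBB·BBB·BBB·BBB·BBB·BBB·BBB·BBB·BBB·BBB·BBB·BBB·BBB·BBB·BBB·BBB·BBB·BBB·BBB·BBB·BBB·BBB·BBB·BBB·BBB·BBB·BBB·BBB·BBB·BBB·BBB·BBB·BBB·BBB
    B ↦ BBB
    C ↦ A
    A ↦ BC  (constrained at step 0)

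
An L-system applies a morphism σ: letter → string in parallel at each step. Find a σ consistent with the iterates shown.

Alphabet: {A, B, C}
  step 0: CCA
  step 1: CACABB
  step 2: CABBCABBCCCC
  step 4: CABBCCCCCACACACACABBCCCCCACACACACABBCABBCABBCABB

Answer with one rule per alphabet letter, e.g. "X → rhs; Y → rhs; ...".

  step 1 ⇒ step 2: CACABB ⇒ CA·BB·CA·BB·CC·CC
    A ↦ BB
    B ↦ CC
    C ↦ CA

A->BB, B->CC, C->CA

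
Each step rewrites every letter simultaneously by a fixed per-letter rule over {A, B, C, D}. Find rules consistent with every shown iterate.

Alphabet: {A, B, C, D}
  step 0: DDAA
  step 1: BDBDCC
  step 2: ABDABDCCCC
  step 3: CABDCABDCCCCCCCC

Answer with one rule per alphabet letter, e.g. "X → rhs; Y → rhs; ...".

A->C, B->A, C->CC, D->BD

  step 2 ⇒ step 3: ABDABDCCCC ⇒ C·A·BD·C·A·BD·CC·CC·CC·CC
    A ↦ C
    B ↦ A
    C ↦ CC
    D ↦ BD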